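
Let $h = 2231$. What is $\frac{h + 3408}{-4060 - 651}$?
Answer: $- \frac{5639}{4711} \approx -1.197$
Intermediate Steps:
$\frac{h + 3408}{-4060 - 651} = \frac{2231 + 3408}{-4060 - 651} = \frac{5639}{-4711} = 5639 \left(- \frac{1}{4711}\right) = - \frac{5639}{4711}$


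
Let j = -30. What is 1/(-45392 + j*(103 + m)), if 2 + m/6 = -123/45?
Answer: -1/47630 ≈ -2.0995e-5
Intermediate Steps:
m = -142/5 (m = -12 + 6*(-123/45) = -12 + 6*(-123*1/45) = -12 + 6*(-41/15) = -12 - 82/5 = -142/5 ≈ -28.400)
1/(-45392 + j*(103 + m)) = 1/(-45392 - 30*(103 - 142/5)) = 1/(-45392 - 30*373/5) = 1/(-45392 - 2238) = 1/(-47630) = -1/47630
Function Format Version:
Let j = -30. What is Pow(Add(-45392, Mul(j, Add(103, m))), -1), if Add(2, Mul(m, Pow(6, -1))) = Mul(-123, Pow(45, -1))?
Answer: Rational(-1, 47630) ≈ -2.0995e-5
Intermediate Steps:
m = Rational(-142, 5) (m = Add(-12, Mul(6, Mul(-123, Pow(45, -1)))) = Add(-12, Mul(6, Mul(-123, Rational(1, 45)))) = Add(-12, Mul(6, Rational(-41, 15))) = Add(-12, Rational(-82, 5)) = Rational(-142, 5) ≈ -28.400)
Pow(Add(-45392, Mul(j, Add(103, m))), -1) = Pow(Add(-45392, Mul(-30, Add(103, Rational(-142, 5)))), -1) = Pow(Add(-45392, Mul(-30, Rational(373, 5))), -1) = Pow(Add(-45392, -2238), -1) = Pow(-47630, -1) = Rational(-1, 47630)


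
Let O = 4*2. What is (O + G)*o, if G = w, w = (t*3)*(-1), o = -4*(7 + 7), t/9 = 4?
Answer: 5600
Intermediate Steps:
t = 36 (t = 9*4 = 36)
O = 8
o = -56 (o = -4*14 = -56)
w = -108 (w = (36*3)*(-1) = 108*(-1) = -108)
G = -108
(O + G)*o = (8 - 108)*(-56) = -100*(-56) = 5600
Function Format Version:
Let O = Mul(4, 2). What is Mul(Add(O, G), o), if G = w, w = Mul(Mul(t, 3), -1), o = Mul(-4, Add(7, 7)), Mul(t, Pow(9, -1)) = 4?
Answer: 5600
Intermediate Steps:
t = 36 (t = Mul(9, 4) = 36)
O = 8
o = -56 (o = Mul(-4, 14) = -56)
w = -108 (w = Mul(Mul(36, 3), -1) = Mul(108, -1) = -108)
G = -108
Mul(Add(O, G), o) = Mul(Add(8, -108), -56) = Mul(-100, -56) = 5600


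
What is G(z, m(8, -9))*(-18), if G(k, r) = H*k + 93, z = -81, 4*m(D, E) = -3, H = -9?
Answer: -14796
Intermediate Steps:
m(D, E) = -¾ (m(D, E) = (¼)*(-3) = -¾)
G(k, r) = 93 - 9*k (G(k, r) = -9*k + 93 = 93 - 9*k)
G(z, m(8, -9))*(-18) = (93 - 9*(-81))*(-18) = (93 + 729)*(-18) = 822*(-18) = -14796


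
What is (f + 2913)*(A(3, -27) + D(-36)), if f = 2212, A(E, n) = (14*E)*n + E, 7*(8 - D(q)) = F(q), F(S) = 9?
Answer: -40333750/7 ≈ -5.7620e+6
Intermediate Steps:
D(q) = 47/7 (D(q) = 8 - ⅐*9 = 8 - 9/7 = 47/7)
A(E, n) = E + 14*E*n (A(E, n) = 14*E*n + E = E + 14*E*n)
(f + 2913)*(A(3, -27) + D(-36)) = (2212 + 2913)*(3*(1 + 14*(-27)) + 47/7) = 5125*(3*(1 - 378) + 47/7) = 5125*(3*(-377) + 47/7) = 5125*(-1131 + 47/7) = 5125*(-7870/7) = -40333750/7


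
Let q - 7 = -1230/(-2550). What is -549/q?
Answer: -15555/212 ≈ -73.373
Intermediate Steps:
q = 636/85 (q = 7 - 1230/(-2550) = 7 - 1230*(-1/2550) = 7 + 41/85 = 636/85 ≈ 7.4824)
-549/q = -549/636/85 = -549*85/636 = -15555/212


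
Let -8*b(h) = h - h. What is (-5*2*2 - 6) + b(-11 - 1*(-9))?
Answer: -26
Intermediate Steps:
b(h) = 0 (b(h) = -(h - h)/8 = -⅛*0 = 0)
(-5*2*2 - 6) + b(-11 - 1*(-9)) = (-5*2*2 - 6) + 0 = (-10*2 - 6) + 0 = (-20 - 6) + 0 = -26 + 0 = -26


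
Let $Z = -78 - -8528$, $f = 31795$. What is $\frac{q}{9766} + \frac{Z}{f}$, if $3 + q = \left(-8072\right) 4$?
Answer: $- \frac{188833929}{62101994} \approx -3.0407$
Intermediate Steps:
$Z = 8450$ ($Z = -78 + 8528 = 8450$)
$q = -32291$ ($q = -3 - 32288 = -32291$)
$\frac{q}{9766} + \frac{Z}{f} = - \frac{32291}{9766} + \frac{8450}{31795} = \left(-32291\right) \frac{1}{9766} + 8450 \cdot \frac{1}{31795} = - \frac{32291}{9766} + \frac{1690}{6359} = - \frac{188833929}{62101994}$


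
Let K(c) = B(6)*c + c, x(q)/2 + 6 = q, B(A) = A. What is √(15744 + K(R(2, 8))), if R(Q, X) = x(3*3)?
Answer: 3*√1754 ≈ 125.64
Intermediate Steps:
x(q) = -12 + 2*q
R(Q, X) = 6 (R(Q, X) = -12 + 2*(3*3) = -12 + 2*9 = -12 + 18 = 6)
K(c) = 7*c (K(c) = 6*c + c = 7*c)
√(15744 + K(R(2, 8))) = √(15744 + 7*6) = √(15744 + 42) = √15786 = 3*√1754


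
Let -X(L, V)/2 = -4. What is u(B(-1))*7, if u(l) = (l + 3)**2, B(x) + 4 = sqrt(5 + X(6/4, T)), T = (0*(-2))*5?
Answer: 98 - 14*sqrt(13) ≈ 47.522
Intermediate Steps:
T = 0 (T = 0*5 = 0)
X(L, V) = 8 (X(L, V) = -2*(-4) = 8)
B(x) = -4 + sqrt(13) (B(x) = -4 + sqrt(5 + 8) = -4 + sqrt(13))
u(l) = (3 + l)**2
u(B(-1))*7 = (3 + (-4 + sqrt(13)))**2*7 = (-1 + sqrt(13))**2*7 = 7*(-1 + sqrt(13))**2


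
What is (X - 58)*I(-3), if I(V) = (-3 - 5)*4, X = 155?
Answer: -3104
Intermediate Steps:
I(V) = -32 (I(V) = -8*4 = -32)
(X - 58)*I(-3) = (155 - 58)*(-32) = 97*(-32) = -3104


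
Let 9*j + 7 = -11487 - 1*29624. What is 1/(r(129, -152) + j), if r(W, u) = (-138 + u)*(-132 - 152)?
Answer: 3/233374 ≈ 1.2855e-5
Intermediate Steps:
r(W, u) = 39192 - 284*u (r(W, u) = (-138 + u)*(-284) = 39192 - 284*u)
j = -13706/3 (j = -7/9 + (-11487 - 1*29624)/9 = -7/9 + (-11487 - 29624)/9 = -7/9 + (⅑)*(-41111) = -7/9 - 41111/9 = -13706/3 ≈ -4568.7)
1/(r(129, -152) + j) = 1/((39192 - 284*(-152)) - 13706/3) = 1/((39192 + 43168) - 13706/3) = 1/(82360 - 13706/3) = 1/(233374/3) = 3/233374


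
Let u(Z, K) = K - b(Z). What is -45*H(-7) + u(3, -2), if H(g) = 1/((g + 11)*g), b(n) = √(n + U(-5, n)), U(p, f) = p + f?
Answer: -39/28 ≈ -1.3929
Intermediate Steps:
U(p, f) = f + p
b(n) = √(-5 + 2*n) (b(n) = √(n + (n - 5)) = √(n + (-5 + n)) = √(-5 + 2*n))
u(Z, K) = K - √(-5 + 2*Z)
H(g) = 1/(g*(11 + g)) (H(g) = 1/((11 + g)*g) = 1/(g*(11 + g)))
-45*H(-7) + u(3, -2) = -45/((-7)*(11 - 7)) + (-2 - √(-5 + 2*3)) = -(-45)/(7*4) + (-2 - √(-5 + 6)) = -(-45)/(7*4) + (-2 - √1) = -45*(-1/28) + (-2 - 1*1) = 45/28 + (-2 - 1) = 45/28 - 3 = -39/28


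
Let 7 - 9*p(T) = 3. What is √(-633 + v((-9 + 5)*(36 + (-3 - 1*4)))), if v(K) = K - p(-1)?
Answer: I*√6745/3 ≈ 27.376*I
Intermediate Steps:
p(T) = 4/9 (p(T) = 7/9 - ⅑*3 = 7/9 - ⅓ = 4/9)
v(K) = -4/9 + K (v(K) = K - 1*4/9 = K - 4/9 = -4/9 + K)
√(-633 + v((-9 + 5)*(36 + (-3 - 1*4)))) = √(-633 + (-4/9 + (-9 + 5)*(36 + (-3 - 1*4)))) = √(-633 + (-4/9 - 4*(36 + (-3 - 4)))) = √(-633 + (-4/9 - 4*(36 - 7))) = √(-633 + (-4/9 - 4*29)) = √(-633 + (-4/9 - 116)) = √(-633 - 1048/9) = √(-6745/9) = I*√6745/3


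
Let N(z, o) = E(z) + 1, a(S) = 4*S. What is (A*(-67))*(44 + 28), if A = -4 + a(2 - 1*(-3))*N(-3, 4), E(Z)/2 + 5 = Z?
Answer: 1466496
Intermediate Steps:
E(Z) = -10 + 2*Z
N(z, o) = -9 + 2*z (N(z, o) = (-10 + 2*z) + 1 = -9 + 2*z)
A = -304 (A = -4 + (4*(2 - 1*(-3)))*(-9 + 2*(-3)) = -4 + (4*(2 + 3))*(-9 - 6) = -4 + (4*5)*(-15) = -4 + 20*(-15) = -4 - 300 = -304)
(A*(-67))*(44 + 28) = (-304*(-67))*(44 + 28) = 20368*72 = 1466496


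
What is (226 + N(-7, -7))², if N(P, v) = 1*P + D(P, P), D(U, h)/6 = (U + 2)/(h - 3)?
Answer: 49284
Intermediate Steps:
D(U, h) = 6*(2 + U)/(-3 + h) (D(U, h) = 6*((U + 2)/(h - 3)) = 6*((2 + U)/(-3 + h)) = 6*(2 + U)/(-3 + h))
N(P, v) = P + 6*(2 + P)/(-3 + P) (N(P, v) = 1*P + 6*(2 + P)/(-3 + P) = P + 6*(2 + P)/(-3 + P))
(226 + N(-7, -7))² = (226 + (12 + (-7)² + 3*(-7))/(-3 - 7))² = (226 + (12 + 49 - 21)/(-10))² = (226 - ⅒*40)² = (226 - 4)² = 222² = 49284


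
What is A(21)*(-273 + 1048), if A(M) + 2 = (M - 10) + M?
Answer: 23250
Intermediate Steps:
A(M) = -12 + 2*M (A(M) = -2 + ((M - 10) + M) = -2 + ((-10 + M) + M) = -2 + (-10 + 2*M) = -12 + 2*M)
A(21)*(-273 + 1048) = (-12 + 2*21)*(-273 + 1048) = (-12 + 42)*775 = 30*775 = 23250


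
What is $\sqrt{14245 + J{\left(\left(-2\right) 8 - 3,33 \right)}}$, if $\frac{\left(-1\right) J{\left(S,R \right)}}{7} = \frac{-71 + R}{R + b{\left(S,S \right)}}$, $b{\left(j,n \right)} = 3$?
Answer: $\frac{\sqrt{513086}}{6} \approx 119.38$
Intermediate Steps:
$J{\left(S,R \right)} = - \frac{7 \left(-71 + R\right)}{3 + R}$ ($J{\left(S,R \right)} = - 7 \frac{-71 + R}{R + 3} = - 7 \frac{-71 + R}{3 + R} = - \frac{7 \left(-71 + R\right)}{3 + R}$)
$\sqrt{14245 + J{\left(\left(-2\right) 8 - 3,33 \right)}} = \sqrt{14245 + \frac{7 \left(71 - 33\right)}{3 + 33}} = \sqrt{14245 + \frac{7 \left(71 - 33\right)}{36}} = \sqrt{14245 + 7 \cdot \frac{1}{36} \cdot 38} = \sqrt{14245 + \frac{133}{18}} = \sqrt{\frac{256543}{18}} = \frac{\sqrt{513086}}{6}$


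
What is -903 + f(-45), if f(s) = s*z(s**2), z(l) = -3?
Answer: -768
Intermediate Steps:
f(s) = -3*s (f(s) = s*(-3) = -3*s)
-903 + f(-45) = -903 - 3*(-45) = -903 + 135 = -768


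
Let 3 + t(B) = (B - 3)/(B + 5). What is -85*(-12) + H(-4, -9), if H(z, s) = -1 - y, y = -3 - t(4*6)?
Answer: 29572/29 ≈ 1019.7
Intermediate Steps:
t(B) = -3 + (-3 + B)/(5 + B) (t(B) = -3 + (B - 3)/(B + 5) = -3 + (-3 + B)/(5 + B))
y = -21/29 (y = -3 - 2*(-9 - 4*6)/(5 + 4*6) = -3 - 2*(-9 - 1*24)/(5 + 24) = -3 - 2*(-9 - 24)/29 = -3 - 2*(-33)/29 = -3 - 1*(-66/29) = -3 + 66/29 = -21/29 ≈ -0.72414)
H(z, s) = -8/29 (H(z, s) = -1 - 1*(-21/29) = -1 + 21/29 = -8/29)
-85*(-12) + H(-4, -9) = -85*(-12) - 8/29 = 1020 - 8/29 = 29572/29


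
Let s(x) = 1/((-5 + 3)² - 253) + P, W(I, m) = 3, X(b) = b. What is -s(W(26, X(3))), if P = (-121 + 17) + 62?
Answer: 10459/249 ≈ 42.004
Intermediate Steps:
P = -42 (P = -104 + 62 = -42)
s(x) = -10459/249 (s(x) = 1/((-5 + 3)² - 253) - 42 = 1/((-2)² - 253) - 42 = 1/(4 - 253) - 42 = 1/(-249) - 42 = -1/249 - 42 = -10459/249)
-s(W(26, X(3))) = -1*(-10459/249) = 10459/249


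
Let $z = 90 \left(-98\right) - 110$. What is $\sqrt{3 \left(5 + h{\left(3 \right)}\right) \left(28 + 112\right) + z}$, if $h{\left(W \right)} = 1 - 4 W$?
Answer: $5 i \sqrt{458} \approx 107.0 i$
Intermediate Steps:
$z = -8930$ ($z = -8820 - 110 = -8930$)
$\sqrt{3 \left(5 + h{\left(3 \right)}\right) \left(28 + 112\right) + z} = \sqrt{3 \left(5 + \left(1 - 12\right)\right) \left(28 + 112\right) - 8930} = \sqrt{3 \left(5 + \left(1 - 12\right)\right) 140 - 8930} = \sqrt{3 \left(5 - 11\right) 140 - 8930} = \sqrt{3 \left(-6\right) 140 - 8930} = \sqrt{\left(-18\right) 140 - 8930} = \sqrt{-2520 - 8930} = \sqrt{-11450} = 5 i \sqrt{458}$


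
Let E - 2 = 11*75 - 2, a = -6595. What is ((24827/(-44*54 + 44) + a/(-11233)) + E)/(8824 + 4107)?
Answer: 1940696959/30793831676 ≈ 0.063022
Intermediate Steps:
E = 825 (E = 2 + (11*75 - 2) = 2 + (825 - 2) = 2 + 823 = 825)
((24827/(-44*54 + 44) + a/(-11233)) + E)/(8824 + 4107) = ((24827/(-44*54 + 44) - 6595/(-11233)) + 825)/(8824 + 4107) = ((24827/(-2376 + 44) - 6595*(-1/11233)) + 825)/12931 = ((24827/(-2332) + 6595/11233) + 825)*(1/12931) = ((24827*(-1/2332) + 6595/11233) + 825)*(1/12931) = ((-2257/212 + 6595/11233) + 825)*(1/12931) = (-23954741/2381396 + 825)*(1/12931) = (1940696959/2381396)*(1/12931) = 1940696959/30793831676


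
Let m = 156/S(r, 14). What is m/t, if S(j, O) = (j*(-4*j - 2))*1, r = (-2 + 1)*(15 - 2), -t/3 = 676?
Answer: 1/8450 ≈ 0.00011834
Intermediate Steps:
t = -2028 (t = -3*676 = -2028)
r = -13 (r = -1*13 = -13)
S(j, O) = j*(-2 - 4*j) (S(j, O) = (j*(-2 - 4*j))*1 = j*(-2 - 4*j))
m = -6/25 (m = 156/((-2*(-13)*(1 + 2*(-13)))) = 156/((-2*(-13)*(1 - 26))) = 156/((-2*(-13)*(-25))) = 156/(-650) = 156*(-1/650) = -6/25 ≈ -0.24000)
m/t = -6/25/(-2028) = -6/25*(-1/2028) = 1/8450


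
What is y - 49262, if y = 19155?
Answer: -30107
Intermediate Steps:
y - 49262 = 19155 - 49262 = -30107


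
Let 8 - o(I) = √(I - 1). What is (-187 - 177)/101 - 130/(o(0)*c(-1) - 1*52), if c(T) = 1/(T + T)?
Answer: -25004/19493 + 4*I/193 ≈ -1.2827 + 0.020725*I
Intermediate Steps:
o(I) = 8 - √(-1 + I) (o(I) = 8 - √(I - 1) = 8 - √(-1 + I))
c(T) = 1/(2*T)
(-187 - 177)/101 - 130/(o(0)*c(-1) - 1*52) = (-187 - 177)/101 - 130/((8 - √(-1 + 0))*((½)/(-1)) - 1*52) = -364*1/101 - 130/((8 - √(-1))*((½)*(-1)) - 52) = -364/101 - 130/((8 - I)*(-½) - 52) = -364/101 - 130/((-4 + I/2) - 52) = -364/101 - 130*4*(-56 - I/2)/12545 = -364/101 - 8*(-56 - I/2)/193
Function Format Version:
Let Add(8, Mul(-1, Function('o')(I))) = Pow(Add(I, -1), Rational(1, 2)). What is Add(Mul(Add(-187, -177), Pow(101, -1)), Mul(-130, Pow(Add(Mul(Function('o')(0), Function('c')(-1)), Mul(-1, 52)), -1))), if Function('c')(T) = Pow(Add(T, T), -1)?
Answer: Add(Rational(-25004, 19493), Mul(Rational(4, 193), I)) ≈ Add(-1.2827, Mul(0.020725, I))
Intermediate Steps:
Function('o')(I) = Add(8, Mul(-1, Pow(Add(-1, I), Rational(1, 2)))) (Function('o')(I) = Add(8, Mul(-1, Pow(Add(I, -1), Rational(1, 2)))) = Add(8, Mul(-1, Pow(Add(-1, I), Rational(1, 2)))))
Function('c')(T) = Mul(Rational(1, 2), Pow(T, -1)) (Function('c')(T) = Pow(Mul(2, T), -1) = Mul(Rational(1, 2), Pow(T, -1)))
Add(Mul(Add(-187, -177), Pow(101, -1)), Mul(-130, Pow(Add(Mul(Function('o')(0), Function('c')(-1)), Mul(-1, 52)), -1))) = Add(Mul(Add(-187, -177), Pow(101, -1)), Mul(-130, Pow(Add(Mul(Add(8, Mul(-1, Pow(Add(-1, 0), Rational(1, 2)))), Mul(Rational(1, 2), Pow(-1, -1))), Mul(-1, 52)), -1))) = Add(Mul(-364, Rational(1, 101)), Mul(-130, Pow(Add(Mul(Add(8, Mul(-1, Pow(-1, Rational(1, 2)))), Mul(Rational(1, 2), -1)), -52), -1))) = Add(Rational(-364, 101), Mul(-130, Pow(Add(Mul(Add(8, Mul(-1, I)), Rational(-1, 2)), -52), -1))) = Add(Rational(-364, 101), Mul(-130, Pow(Add(Add(-4, Mul(Rational(1, 2), I)), -52), -1))) = Add(Rational(-364, 101), Mul(-130, Pow(Add(-56, Mul(Rational(1, 2), I)), -1))) = Add(Rational(-364, 101), Mul(-130, Mul(Rational(4, 12545), Add(-56, Mul(Rational(-1, 2), I))))) = Add(Rational(-364, 101), Mul(Rational(-8, 193), Add(-56, Mul(Rational(-1, 2), I))))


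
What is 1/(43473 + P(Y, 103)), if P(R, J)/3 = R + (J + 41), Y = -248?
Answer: 1/43161 ≈ 2.3169e-5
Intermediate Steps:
P(R, J) = 123 + 3*J + 3*R (P(R, J) = 3*(R + (J + 41)) = 3*(R + (41 + J)) = 3*(41 + J + R) = 123 + 3*J + 3*R)
1/(43473 + P(Y, 103)) = 1/(43473 + (123 + 3*103 + 3*(-248))) = 1/(43473 + (123 + 309 - 744)) = 1/(43473 - 312) = 1/43161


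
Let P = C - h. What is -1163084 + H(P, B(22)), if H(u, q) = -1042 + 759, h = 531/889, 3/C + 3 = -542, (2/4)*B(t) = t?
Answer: -1163367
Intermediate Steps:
B(t) = 2*t
C = -3/545 (C = 3/(-3 - 542) = 3/(-545) = 3*(-1/545) = -3/545 ≈ -0.0055046)
h = 531/889 (h = 531*(1/889) = 531/889 ≈ 0.59730)
P = -292062/484505 (P = -3/545 - 1*531/889 = -3/545 - 531/889 = -292062/484505 ≈ -0.60281)
H(u, q) = -283
-1163084 + H(P, B(22)) = -1163084 - 283 = -1163367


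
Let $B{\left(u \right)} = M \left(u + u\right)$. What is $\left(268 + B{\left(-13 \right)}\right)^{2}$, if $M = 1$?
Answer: $58564$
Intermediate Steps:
$B{\left(u \right)} = 2 u$ ($B{\left(u \right)} = 1 \left(u + u\right) = 1 \cdot 2 u = 2 u$)
$\left(268 + B{\left(-13 \right)}\right)^{2} = \left(268 + 2 \left(-13\right)\right)^{2} = \left(268 - 26\right)^{2} = 242^{2} = 58564$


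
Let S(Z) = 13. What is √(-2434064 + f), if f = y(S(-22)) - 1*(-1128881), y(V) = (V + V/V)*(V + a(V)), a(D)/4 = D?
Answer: I*√1304273 ≈ 1142.0*I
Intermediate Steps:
a(D) = 4*D
y(V) = 5*V*(1 + V) (y(V) = (V + V/V)*(V + 4*V) = (V + 1)*(5*V) = (1 + V)*(5*V) = 5*V*(1 + V))
f = 1129791 (f = 5*13*(1 + 13) - 1*(-1128881) = 5*13*14 + 1128881 = 910 + 1128881 = 1129791)
√(-2434064 + f) = √(-2434064 + 1129791) = √(-1304273) = I*√1304273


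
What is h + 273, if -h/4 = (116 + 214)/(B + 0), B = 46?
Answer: 5619/23 ≈ 244.30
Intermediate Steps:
h = -660/23 (h = -4*(116 + 214)/(46 + 0) = -1320/46 = -4*165/23 = -660/23 ≈ -28.696)
h + 273 = -660/23 + 273 = 5619/23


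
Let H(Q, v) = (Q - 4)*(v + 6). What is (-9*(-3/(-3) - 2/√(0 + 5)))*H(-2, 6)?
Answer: 648 - 1296*√5/5 ≈ 68.411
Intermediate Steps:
H(Q, v) = (-4 + Q)*(6 + v)
(-9*(-3/(-3) - 2/√(0 + 5)))*H(-2, 6) = (-9*(-3/(-3) - 2/√(0 + 5)))*(-24 - 4*6 + 6*(-2) - 2*6) = (-9*(-3*(-⅓) - 2*√5/5))*(-24 - 24 - 12 - 12) = -9*(1 - 2*√5/5)*(-72) = (-9 + 18*√5/5)*(-72) = 648 - 1296*√5/5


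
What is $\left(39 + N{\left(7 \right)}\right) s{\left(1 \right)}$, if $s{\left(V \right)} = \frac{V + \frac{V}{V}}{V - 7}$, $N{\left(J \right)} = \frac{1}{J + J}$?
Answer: $- \frac{547}{42} \approx -13.024$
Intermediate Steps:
$N{\left(J \right)} = \frac{1}{2 J}$
$s{\left(V \right)} = \frac{1 + V}{-7 + V}$ ($s{\left(V \right)} = \frac{V + 1}{-7 + V} = \frac{1 + V}{-7 + V}$)
$\left(39 + N{\left(7 \right)}\right) s{\left(1 \right)} = \left(39 + \frac{1}{2 \cdot 7}\right) \frac{1 + 1}{-7 + 1} = \left(39 + \frac{1}{2} \cdot \frac{1}{7}\right) \frac{1}{-6} \cdot 2 = \left(39 + \frac{1}{14}\right) \left(\left(- \frac{1}{6}\right) 2\right) = \frac{547}{14} \left(- \frac{1}{3}\right) = - \frac{547}{42}$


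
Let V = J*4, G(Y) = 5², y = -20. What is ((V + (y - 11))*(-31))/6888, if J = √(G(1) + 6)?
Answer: 961/6888 - 31*√31/1722 ≈ 0.039285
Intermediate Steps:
G(Y) = 25
J = √31 (J = √(25 + 6) = √31 ≈ 5.5678)
V = 4*√31 (V = √31*4 = 4*√31 ≈ 22.271)
((V + (y - 11))*(-31))/6888 = ((4*√31 + (-20 - 11))*(-31))/6888 = ((4*√31 - 31)*(-31))*(1/6888) = ((-31 + 4*√31)*(-31))*(1/6888) = (961 - 124*√31)*(1/6888) = 961/6888 - 31*√31/1722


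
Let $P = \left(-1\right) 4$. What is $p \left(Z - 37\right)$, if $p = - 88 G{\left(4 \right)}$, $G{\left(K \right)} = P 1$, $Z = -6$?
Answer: $-15136$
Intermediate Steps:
$P = -4$
$G{\left(K \right)} = -4$ ($G{\left(K \right)} = \left(-4\right) 1 = -4$)
$p = 352$ ($p = \left(-88\right) \left(-4\right) = 352$)
$p \left(Z - 37\right) = 352 \left(-6 - 37\right) = 352 \left(-43\right) = -15136$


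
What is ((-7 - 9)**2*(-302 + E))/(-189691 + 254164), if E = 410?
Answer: 9216/21491 ≈ 0.42883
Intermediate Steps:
((-7 - 9)**2*(-302 + E))/(-189691 + 254164) = ((-7 - 9)**2*(-302 + 410))/(-189691 + 254164) = ((-16)**2*108)/64473 = (256*108)*(1/64473) = 27648*(1/64473) = 9216/21491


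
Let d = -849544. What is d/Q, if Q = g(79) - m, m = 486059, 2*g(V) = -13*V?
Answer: 1699088/973145 ≈ 1.7460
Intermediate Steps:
g(V) = -13*V/2 (g(V) = (-13*V)/2 = -13*V/2)
Q = -973145/2 (Q = -13/2*79 - 1*486059 = -1027/2 - 486059 = -973145/2 ≈ -4.8657e+5)
d/Q = -849544/(-973145/2) = -849544*(-2/973145) = 1699088/973145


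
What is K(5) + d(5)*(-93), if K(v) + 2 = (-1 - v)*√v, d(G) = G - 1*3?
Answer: -188 - 6*√5 ≈ -201.42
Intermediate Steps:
d(G) = -3 + G (d(G) = G - 3 = -3 + G)
K(v) = -2 + √v*(-1 - v) (K(v) = -2 + (-1 - v)*√v = -2 + √v*(-1 - v))
K(5) + d(5)*(-93) = (-2 - √5 - 5^(3/2)) + (-3 + 5)*(-93) = (-2 - √5 - 5*√5) + 2*(-93) = (-2 - √5 - 5*√5) - 186 = (-2 - 6*√5) - 186 = -188 - 6*√5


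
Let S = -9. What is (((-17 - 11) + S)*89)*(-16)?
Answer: 52688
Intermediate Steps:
(((-17 - 11) + S)*89)*(-16) = (((-17 - 11) - 9)*89)*(-16) = ((-28 - 9)*89)*(-16) = -37*89*(-16) = -3293*(-16) = 52688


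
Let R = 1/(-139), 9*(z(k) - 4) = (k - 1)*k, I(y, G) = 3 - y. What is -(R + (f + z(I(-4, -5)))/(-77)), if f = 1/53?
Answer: 204202/1701777 ≈ 0.11999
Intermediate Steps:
f = 1/53 ≈ 0.018868
z(k) = 4 + k*(-1 + k)/9 (z(k) = 4 + ((k - 1)*k)/9 = 4 + ((-1 + k)*k)/9 = 4 + (k*(-1 + k))/9 = 4 + k*(-1 + k)/9)
R = -1/139 ≈ -0.0071942
-(R + (f + z(I(-4, -5)))/(-77)) = -(-1/139 + (1/53 + (4 - (3 - 1*(-4))/9 + (3 - 1*(-4))²/9))/(-77)) = -(-1/139 + (1/53 + (4 - (3 + 4)/9 + (3 + 4)²/9))*(-1/77)) = -(-1/139 + (1/53 + (4 - ⅑*7 + (⅑)*7²))*(-1/77)) = -(-1/139 + (1/53 + (4 - 7/9 + (⅑)*49))*(-1/77)) = -(-1/139 + (1/53 + (4 - 7/9 + 49/9))*(-1/77)) = -(-1/139 + (1/53 + 26/3)*(-1/77)) = -(-1/139 + (1381/159)*(-1/77)) = -(-1/139 - 1381/12243) = -1*(-204202/1701777) = 204202/1701777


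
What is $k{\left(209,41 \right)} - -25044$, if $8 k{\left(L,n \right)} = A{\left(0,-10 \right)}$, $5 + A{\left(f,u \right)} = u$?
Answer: $\frac{200337}{8} \approx 25042.0$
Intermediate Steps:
$A{\left(f,u \right)} = -5 + u$
$k{\left(L,n \right)} = - \frac{15}{8}$ ($k{\left(L,n \right)} = \frac{-5 - 10}{8} = \frac{1}{8} \left(-15\right) = - \frac{15}{8}$)
$k{\left(209,41 \right)} - -25044 = - \frac{15}{8} - -25044 = - \frac{15}{8} + 25044 = \frac{200337}{8}$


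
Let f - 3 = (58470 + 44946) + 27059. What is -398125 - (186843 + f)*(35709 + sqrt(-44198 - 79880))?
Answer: -11331613714 - 317321*I*sqrt(124078) ≈ -1.1332e+10 - 1.1178e+8*I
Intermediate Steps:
f = 130478 (f = 3 + ((58470 + 44946) + 27059) = 3 + (103416 + 27059) = 3 + 130475 = 130478)
-398125 - (186843 + f)*(35709 + sqrt(-44198 - 79880)) = -398125 - (186843 + 130478)*(35709 + sqrt(-44198 - 79880)) = -398125 - 317321*(35709 + sqrt(-124078)) = -398125 - 317321*(35709 + I*sqrt(124078)) = -398125 - (11331215589 + 317321*I*sqrt(124078)) = -398125 + (-11331215589 - 317321*I*sqrt(124078)) = -11331613714 - 317321*I*sqrt(124078)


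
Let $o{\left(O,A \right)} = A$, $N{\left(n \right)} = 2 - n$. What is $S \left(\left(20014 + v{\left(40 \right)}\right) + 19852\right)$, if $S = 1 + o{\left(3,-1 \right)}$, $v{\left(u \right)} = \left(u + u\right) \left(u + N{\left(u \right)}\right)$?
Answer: $0$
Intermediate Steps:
$v{\left(u \right)} = 4 u$ ($v{\left(u \right)} = \left(u + u\right) \left(u - \left(-2 + u\right)\right) = 2 u 2 = 4 u$)
$S = 0$ ($S = 1 - 1 = 0$)
$S \left(\left(20014 + v{\left(40 \right)}\right) + 19852\right) = 0 \left(\left(20014 + 4 \cdot 40\right) + 19852\right) = 0 \left(\left(20014 + 160\right) + 19852\right) = 0 \left(20174 + 19852\right) = 0 \cdot 40026 = 0$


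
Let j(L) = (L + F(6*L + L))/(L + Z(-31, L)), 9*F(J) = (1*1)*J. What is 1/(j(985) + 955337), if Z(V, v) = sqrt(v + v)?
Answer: 76066939791/72669697564366807 + 144*sqrt(1970)/72669697564366807 ≈ 1.0467e-6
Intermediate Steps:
Z(V, v) = sqrt(2)*sqrt(v) (Z(V, v) = sqrt(2*v) = sqrt(2)*sqrt(v))
F(J) = J/9 (F(J) = ((1*1)*J)/9 = (1*J)/9 = J/9)
j(L) = 16*L/(9*(L + sqrt(2)*sqrt(L))) (j(L) = (L + (6*L + L)/9)/(L + sqrt(2)*sqrt(L)) = (L + (7*L)/9)/(L + sqrt(2)*sqrt(L)) = (L + 7*L/9)/(L + sqrt(2)*sqrt(L)) = (16*L/9)/(L + sqrt(2)*sqrt(L)) = 16*L/(9*(L + sqrt(2)*sqrt(L))))
1/(j(985) + 955337) = 1/((16/9)*985/(985 + sqrt(2)*sqrt(985)) + 955337) = 1/((16/9)*985/(985 + sqrt(1970)) + 955337) = 1/(15760/(9*(985 + sqrt(1970))) + 955337) = 1/(955337 + 15760/(9*(985 + sqrt(1970))))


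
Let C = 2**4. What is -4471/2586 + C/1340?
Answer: -1487441/866310 ≈ -1.7170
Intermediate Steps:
C = 16
-4471/2586 + C/1340 = -4471/2586 + 16/1340 = -4471*1/2586 + 16*(1/1340) = -4471/2586 + 4/335 = -1487441/866310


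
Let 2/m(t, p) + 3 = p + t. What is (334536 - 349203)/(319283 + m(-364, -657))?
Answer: -2503168/54490965 ≈ -0.045937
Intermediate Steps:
m(t, p) = 2/(-3 + p + t) (m(t, p) = 2/(-3 + (p + t)) = 2/(-3 + p + t))
(334536 - 349203)/(319283 + m(-364, -657)) = (334536 - 349203)/(319283 + 2/(-3 - 657 - 364)) = -14667/(319283 + 2/(-1024)) = -14667/(319283 + 2*(-1/1024)) = -14667/(319283 - 1/512) = -14667/163472895/512 = -14667*512/163472895 = -2503168/54490965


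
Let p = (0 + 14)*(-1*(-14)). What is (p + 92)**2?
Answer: 82944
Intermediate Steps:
p = 196 (p = 14*14 = 196)
(p + 92)**2 = (196 + 92)**2 = 288**2 = 82944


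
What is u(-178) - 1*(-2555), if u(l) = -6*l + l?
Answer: 3445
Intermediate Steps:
u(l) = -5*l
u(-178) - 1*(-2555) = -5*(-178) - 1*(-2555) = 890 + 2555 = 3445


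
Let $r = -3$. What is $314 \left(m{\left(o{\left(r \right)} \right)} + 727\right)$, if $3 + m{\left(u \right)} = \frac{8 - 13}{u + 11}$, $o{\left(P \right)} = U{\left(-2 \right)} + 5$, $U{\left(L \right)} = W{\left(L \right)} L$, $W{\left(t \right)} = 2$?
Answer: $\frac{1363231}{6} \approx 2.2721 \cdot 10^{5}$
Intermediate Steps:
$U{\left(L \right)} = 2 L$
$o{\left(P \right)} = 1$ ($o{\left(P \right)} = 2 \left(-2\right) + 5 = -4 + 5 = 1$)
$m{\left(u \right)} = -3 - \frac{5}{11 + u}$ ($m{\left(u \right)} = -3 + \frac{8 - 13}{u + 11} = -3 - \frac{5}{11 + u}$)
$314 \left(m{\left(o{\left(r \right)} \right)} + 727\right) = 314 \left(\frac{-38 - 3}{11 + 1} + 727\right) = 314 \left(\frac{-38 - 3}{12} + 727\right) = 314 \left(\frac{1}{12} \left(-41\right) + 727\right) = 314 \left(- \frac{41}{12} + 727\right) = 314 \cdot \frac{8683}{12} = \frac{1363231}{6}$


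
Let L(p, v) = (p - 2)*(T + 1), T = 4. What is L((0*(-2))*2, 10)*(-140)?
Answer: 1400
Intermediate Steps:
L(p, v) = -10 + 5*p (L(p, v) = (p - 2)*(4 + 1) = (-2 + p)*5 = -10 + 5*p)
L((0*(-2))*2, 10)*(-140) = (-10 + 5*((0*(-2))*2))*(-140) = (-10 + 5*(0*2))*(-140) = (-10 + 5*0)*(-140) = (-10 + 0)*(-140) = -10*(-140) = 1400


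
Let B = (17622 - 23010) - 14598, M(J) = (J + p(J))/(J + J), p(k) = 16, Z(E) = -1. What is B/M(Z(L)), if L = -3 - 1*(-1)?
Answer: 13324/5 ≈ 2664.8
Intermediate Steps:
L = -2 (L = -3 + 1 = -2)
M(J) = (16 + J)/(2*J) (M(J) = (J + 16)/(J + J) = (16 + J)/((2*J)) = (16 + J)*(1/(2*J)) = (16 + J)/(2*J))
B = -19986 (B = -5388 - 14598 = -19986)
B/M(Z(L)) = -19986*(-2/(16 - 1)) = -19986/((1/2)*(-1)*15) = -19986/(-15/2) = -19986*(-2/15) = 13324/5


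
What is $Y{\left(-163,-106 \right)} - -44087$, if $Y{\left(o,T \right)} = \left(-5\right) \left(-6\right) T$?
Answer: $40907$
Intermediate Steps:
$Y{\left(o,T \right)} = 30 T$
$Y{\left(-163,-106 \right)} - -44087 = 30 \left(-106\right) - -44087 = -3180 + 44087 = 40907$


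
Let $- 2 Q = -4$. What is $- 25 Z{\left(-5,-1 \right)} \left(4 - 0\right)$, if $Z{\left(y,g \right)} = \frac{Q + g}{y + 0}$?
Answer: $20$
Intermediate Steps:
$Q = 2$ ($Q = \left(- \frac{1}{2}\right) \left(-4\right) = 2$)
$Z{\left(y,g \right)} = \frac{2 + g}{y}$ ($Z{\left(y,g \right)} = \frac{2 + g}{y + 0} = \frac{2 + g}{y}$)
$- 25 Z{\left(-5,-1 \right)} \left(4 - 0\right) = - 25 \frac{2 - 1}{-5} \left(4 - 0\right) = - 25 \left(\left(- \frac{1}{5}\right) 1\right) \left(4 + 0\right) = \left(-25\right) \left(- \frac{1}{5}\right) 4 = 5 \cdot 4 = 20$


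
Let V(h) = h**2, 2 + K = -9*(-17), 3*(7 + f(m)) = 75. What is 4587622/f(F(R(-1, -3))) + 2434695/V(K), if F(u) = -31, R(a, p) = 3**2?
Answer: 52323096866/205209 ≈ 2.5497e+5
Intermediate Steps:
R(a, p) = 9
f(m) = 18 (f(m) = -7 + (1/3)*75 = -7 + 25 = 18)
K = 151 (K = -2 - 9*(-17) = -2 + 153 = 151)
4587622/f(F(R(-1, -3))) + 2434695/V(K) = 4587622/18 + 2434695/(151**2) = 4587622*(1/18) + 2434695/22801 = 2293811/9 + 2434695*(1/22801) = 2293811/9 + 2434695/22801 = 52323096866/205209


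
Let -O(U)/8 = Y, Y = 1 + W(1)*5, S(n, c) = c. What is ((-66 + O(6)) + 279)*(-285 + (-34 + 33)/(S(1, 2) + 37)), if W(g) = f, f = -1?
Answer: -2723420/39 ≈ -69831.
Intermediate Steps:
W(g) = -1
Y = -4 (Y = 1 - 1*5 = 1 - 5 = -4)
O(U) = 32 (O(U) = -8*(-4) = 32)
((-66 + O(6)) + 279)*(-285 + (-34 + 33)/(S(1, 2) + 37)) = ((-66 + 32) + 279)*(-285 + (-34 + 33)/(2 + 37)) = (-34 + 279)*(-285 - 1/39) = 245*(-285 - 1*1/39) = 245*(-285 - 1/39) = 245*(-11116/39) = -2723420/39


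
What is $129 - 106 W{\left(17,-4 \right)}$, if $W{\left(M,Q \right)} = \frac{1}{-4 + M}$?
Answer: $\frac{1571}{13} \approx 120.85$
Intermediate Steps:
$129 - 106 W{\left(17,-4 \right)} = 129 - \frac{106}{-4 + 17} = 129 - \frac{106}{13} = \frac{1571}{13}$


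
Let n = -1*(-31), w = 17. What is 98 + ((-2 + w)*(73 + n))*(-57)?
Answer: -88822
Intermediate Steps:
n = 31
98 + ((-2 + w)*(73 + n))*(-57) = 98 + ((-2 + 17)*(73 + 31))*(-57) = 98 + (15*104)*(-57) = 98 + 1560*(-57) = 98 - 88920 = -88822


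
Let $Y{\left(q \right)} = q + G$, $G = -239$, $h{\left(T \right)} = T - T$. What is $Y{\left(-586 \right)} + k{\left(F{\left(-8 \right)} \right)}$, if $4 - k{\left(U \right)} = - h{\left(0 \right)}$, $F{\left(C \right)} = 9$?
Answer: $-821$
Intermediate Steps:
$h{\left(T \right)} = 0$
$Y{\left(q \right)} = -239 + q$ ($Y{\left(q \right)} = q - 239 = -239 + q$)
$k{\left(U \right)} = 4$ ($k{\left(U \right)} = 4 - \left(-1\right) 0 = 4 - 0 = 4 + 0 = 4$)
$Y{\left(-586 \right)} + k{\left(F{\left(-8 \right)} \right)} = \left(-239 - 586\right) + 4 = -825 + 4 = -821$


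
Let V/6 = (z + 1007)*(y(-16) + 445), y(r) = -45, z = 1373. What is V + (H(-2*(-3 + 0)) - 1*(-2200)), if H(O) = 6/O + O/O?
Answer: 5714202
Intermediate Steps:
H(O) = 1 + 6/O (H(O) = 6/O + 1 = 1 + 6/O)
V = 5712000 (V = 6*((1373 + 1007)*(-45 + 445)) = 6*(2380*400) = 6*952000 = 5712000)
V + (H(-2*(-3 + 0)) - 1*(-2200)) = 5712000 + ((6 - 2*(-3 + 0))/((-2*(-3 + 0))) - 1*(-2200)) = 5712000 + ((6 - 2*(-3))/((-2*(-3))) + 2200) = 5712000 + ((6 + 6)/6 + 2200) = 5712000 + ((⅙)*12 + 2200) = 5712000 + (2 + 2200) = 5712000 + 2202 = 5714202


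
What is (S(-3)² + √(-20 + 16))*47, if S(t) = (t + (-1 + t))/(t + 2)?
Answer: 2303 + 94*I ≈ 2303.0 + 94.0*I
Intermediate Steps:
S(t) = (-1 + 2*t)/(2 + t)
(S(-3)² + √(-20 + 16))*47 = (((-1 + 2*(-3))/(2 - 3))² + √(-20 + 16))*47 = (((-1 - 6)/(-1))² + √(-4))*47 = ((-1*(-7))² + 2*I)*47 = (7² + 2*I)*47 = (49 + 2*I)*47 = 2303 + 94*I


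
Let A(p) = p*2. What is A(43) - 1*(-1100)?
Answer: 1186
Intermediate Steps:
A(p) = 2*p
A(43) - 1*(-1100) = 2*43 - 1*(-1100) = 86 + 1100 = 1186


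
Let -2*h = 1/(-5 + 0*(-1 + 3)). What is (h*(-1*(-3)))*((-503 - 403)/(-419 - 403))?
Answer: 453/1370 ≈ 0.33066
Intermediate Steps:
h = ⅒ (h = -1/(2*(-5 + 0*(-1 + 3))) = -1/(2*(-5 + 0*2)) = -1/(2*(-5 + 0)) = -½/(-5) = -½*(-⅕) = ⅒ ≈ 0.10000)
(h*(-1*(-3)))*((-503 - 403)/(-419 - 403)) = ((-1*(-3))/10)*((-503 - 403)/(-419 - 403)) = ((⅒)*3)*(-906/(-822)) = 3*(-906*(-1/822))/10 = (3/10)*(151/137) = 453/1370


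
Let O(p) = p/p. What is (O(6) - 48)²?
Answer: 2209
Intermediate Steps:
O(p) = 1
(O(6) - 48)² = (1 - 48)² = (-47)² = 2209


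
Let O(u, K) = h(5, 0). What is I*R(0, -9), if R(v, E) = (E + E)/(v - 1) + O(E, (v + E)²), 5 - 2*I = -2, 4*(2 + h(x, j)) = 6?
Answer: 245/4 ≈ 61.250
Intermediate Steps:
h(x, j) = -½ (h(x, j) = -2 + (¼)*6 = -2 + 3/2 = -½)
O(u, K) = -½
I = 7/2 (I = 5/2 - ½*(-2) = 5/2 + 1 = 7/2 ≈ 3.5000)
R(v, E) = -½ + 2*E/(-1 + v) (R(v, E) = (E + E)/(v - 1) - ½ = (2*E)/(-1 + v) - ½ = 2*E/(-1 + v) - ½ = -½ + 2*E/(-1 + v))
I*R(0, -9) = 7*((1 - 1*0 + 4*(-9))/(2*(-1 + 0)))/2 = 7*((½)*(1 + 0 - 36)/(-1))/2 = 7*((½)*(-1)*(-35))/2 = (7/2)*(35/2) = 245/4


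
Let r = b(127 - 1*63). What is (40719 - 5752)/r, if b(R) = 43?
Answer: 34967/43 ≈ 813.19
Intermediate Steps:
r = 43
(40719 - 5752)/r = (40719 - 5752)/43 = 34967*(1/43) = 34967/43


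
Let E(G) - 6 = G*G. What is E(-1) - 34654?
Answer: -34647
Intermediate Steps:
E(G) = 6 + G² (E(G) = 6 + G*G = 6 + G²)
E(-1) - 34654 = (6 + (-1)²) - 34654 = (6 + 1) - 34654 = 7 - 34654 = -34647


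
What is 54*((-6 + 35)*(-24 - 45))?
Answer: -108054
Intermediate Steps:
54*((-6 + 35)*(-24 - 45)) = 54*(29*(-69)) = 54*(-2001) = -108054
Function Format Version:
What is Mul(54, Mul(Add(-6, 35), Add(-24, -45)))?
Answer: -108054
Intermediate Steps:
Mul(54, Mul(Add(-6, 35), Add(-24, -45))) = Mul(54, Mul(29, -69)) = Mul(54, -2001) = -108054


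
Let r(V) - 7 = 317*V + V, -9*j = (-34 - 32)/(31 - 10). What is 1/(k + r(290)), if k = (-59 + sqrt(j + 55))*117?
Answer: 597268/50955991105 - 39*sqrt(24409)/50955991105 ≈ 1.1602e-5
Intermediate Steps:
j = 22/63 (j = -(-34 - 32)/(9*(31 - 10)) = -(-22)/(3*21) = -1/9*(-22/7) = 22/63 ≈ 0.34921)
r(V) = 7 + 318*V (r(V) = 7 + (317*V + V) = 7 + 318*V)
k = -6903 + 39*sqrt(24409)/7 (k = (-59 + sqrt(22/63 + 55))*117 = (-59 + sqrt(3487/63))*117 = (-59 + sqrt(24409)/21)*117 = -6903 + 39*sqrt(24409)/7 ≈ -6032.6)
1/(k + r(290)) = 1/((-6903 + 39*sqrt(24409)/7) + (7 + 318*290)) = 1/((-6903 + 39*sqrt(24409)/7) + (7 + 92220)) = 1/((-6903 + 39*sqrt(24409)/7) + 92227) = 1/(85324 + 39*sqrt(24409)/7)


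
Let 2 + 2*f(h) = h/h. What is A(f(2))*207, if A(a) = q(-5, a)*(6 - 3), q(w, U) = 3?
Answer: 1863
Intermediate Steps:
f(h) = -½ (f(h) = -1 + (h/h)/2 = -1 + (½)*1 = -1 + ½ = -½)
A(a) = 9 (A(a) = 3*(6 - 3) = 3*3 = 9)
A(f(2))*207 = 9*207 = 1863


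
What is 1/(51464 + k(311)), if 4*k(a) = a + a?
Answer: 2/103239 ≈ 1.9373e-5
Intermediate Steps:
k(a) = a/2 (k(a) = (a + a)/4 = (2*a)/4 = a/2)
1/(51464 + k(311)) = 1/(51464 + (½)*311) = 1/(51464 + 311/2) = 1/(103239/2) = 2/103239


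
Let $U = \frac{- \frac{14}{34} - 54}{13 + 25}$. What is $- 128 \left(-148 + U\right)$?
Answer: $\frac{6178112}{323} \approx 19127.0$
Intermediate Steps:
$U = - \frac{925}{646}$ ($U = \frac{\left(-14\right) \frac{1}{34} - 54}{38} = \left(- \frac{7}{17} - 54\right) \frac{1}{38} = \left(- \frac{925}{17}\right) \frac{1}{38} = - \frac{925}{646} \approx -1.4319$)
$- 128 \left(-148 + U\right) = - 128 \left(-148 - \frac{925}{646}\right) = \left(-128\right) \left(- \frac{96533}{646}\right) = \frac{6178112}{323}$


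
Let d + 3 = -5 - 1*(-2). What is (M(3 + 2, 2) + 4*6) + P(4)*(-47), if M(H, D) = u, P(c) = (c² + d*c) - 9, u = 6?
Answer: 829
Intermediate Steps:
d = -6 (d = -3 + (-5 - 1*(-2)) = -3 + (-5 + 2) = -3 - 3 = -6)
P(c) = -9 + c² - 6*c (P(c) = (c² - 6*c) - 9 = -9 + c² - 6*c)
M(H, D) = 6
(M(3 + 2, 2) + 4*6) + P(4)*(-47) = (6 + 4*6) + (-9 + 4² - 6*4)*(-47) = (6 + 24) + (-9 + 16 - 24)*(-47) = 30 - 17*(-47) = 30 + 799 = 829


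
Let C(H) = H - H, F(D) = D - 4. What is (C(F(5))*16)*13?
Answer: 0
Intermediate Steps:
F(D) = -4 + D
C(H) = 0
(C(F(5))*16)*13 = (0*16)*13 = 0*13 = 0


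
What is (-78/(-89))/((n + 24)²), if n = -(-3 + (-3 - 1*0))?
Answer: 13/13350 ≈ 0.00097378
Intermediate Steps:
n = 6 (n = -(-3 + (-3 + 0)) = -(-3 - 3) = -1*(-6) = 6)
(-78/(-89))/((n + 24)²) = (-78/(-89))/((6 + 24)²) = (-78*(-1/89))/(30²) = (78/89)/900 = (1/900)*(78/89) = 13/13350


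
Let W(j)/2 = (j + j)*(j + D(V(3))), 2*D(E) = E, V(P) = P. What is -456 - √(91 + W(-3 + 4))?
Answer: -456 - √101 ≈ -466.05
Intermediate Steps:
D(E) = E/2
W(j) = 4*j*(3/2 + j) (W(j) = 2*((j + j)*(j + (½)*3)) = 2*((2*j)*(j + 3/2)) = 2*((2*j)*(3/2 + j)) = 2*(2*j*(3/2 + j)) = 4*j*(3/2 + j))
-456 - √(91 + W(-3 + 4)) = -456 - √(91 + 2*(-3 + 4)*(3 + 2*(-3 + 4))) = -456 - √(91 + 2*1*(3 + 2*1)) = -456 - √(91 + 2*1*(3 + 2)) = -456 - √(91 + 2*1*5) = -456 - √(91 + 10) = -456 - √101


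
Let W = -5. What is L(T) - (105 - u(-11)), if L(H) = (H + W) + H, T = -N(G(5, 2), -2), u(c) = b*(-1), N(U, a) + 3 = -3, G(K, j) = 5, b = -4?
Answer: -94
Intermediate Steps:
N(U, a) = -6 (N(U, a) = -3 - 3 = -6)
u(c) = 4 (u(c) = -4*(-1) = 4)
T = 6 (T = -1*(-6) = 6)
L(H) = -5 + 2*H (L(H) = (H - 5) + H = (-5 + H) + H = -5 + 2*H)
L(T) - (105 - u(-11)) = (-5 + 2*6) - (105 - 1*4) = (-5 + 12) - (105 - 4) = 7 - 1*101 = 7 - 101 = -94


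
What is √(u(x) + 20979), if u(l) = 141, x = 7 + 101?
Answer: 8*√330 ≈ 145.33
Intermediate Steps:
x = 108
√(u(x) + 20979) = √(141 + 20979) = √21120 = 8*√330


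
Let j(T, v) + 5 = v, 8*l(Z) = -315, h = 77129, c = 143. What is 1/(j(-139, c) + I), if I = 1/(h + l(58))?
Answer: 616717/85106954 ≈ 0.0072464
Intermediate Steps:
l(Z) = -315/8 (l(Z) = (⅛)*(-315) = -315/8)
j(T, v) = -5 + v
I = 8/616717 (I = 1/(77129 - 315/8) = 1/(616717/8) = 8/616717 ≈ 1.2972e-5)
1/(j(-139, c) + I) = 1/((-5 + 143) + 8/616717) = 1/(138 + 8/616717) = 1/(85106954/616717) = 616717/85106954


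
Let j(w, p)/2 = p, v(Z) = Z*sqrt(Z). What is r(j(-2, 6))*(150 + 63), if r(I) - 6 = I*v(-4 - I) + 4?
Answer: 2130 - 163584*I ≈ 2130.0 - 1.6358e+5*I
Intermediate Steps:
v(Z) = Z**(3/2)
j(w, p) = 2*p
r(I) = 10 + I*(-4 - I)**(3/2) (r(I) = 6 + (I*(-4 - I)**(3/2) + 4) = 6 + (4 + I*(-4 - I)**(3/2)) = 10 + I*(-4 - I)**(3/2))
r(j(-2, 6))*(150 + 63) = (10 + (2*6)*(-4 - 2*6)**(3/2))*(150 + 63) = (10 + 12*(-4 - 1*12)**(3/2))*213 = (10 + 12*(-4 - 12)**(3/2))*213 = (10 + 12*(-16)**(3/2))*213 = (10 + 12*(-64*I))*213 = (10 - 768*I)*213 = 2130 - 163584*I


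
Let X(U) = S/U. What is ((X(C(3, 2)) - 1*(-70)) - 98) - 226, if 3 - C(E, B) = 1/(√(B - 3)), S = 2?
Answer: -1267/5 - I/5 ≈ -253.4 - 0.2*I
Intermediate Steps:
C(E, B) = 3 - 1/√(-3 + B) (C(E, B) = 3 - 1/(√(B - 3)) = 3 - 1/(√(-3 + B)) = 3 - 1/√(-3 + B))
X(U) = 2/U
((X(C(3, 2)) - 1*(-70)) - 98) - 226 = ((2/(3 - 1/√(-3 + 2)) - 1*(-70)) - 98) - 226 = ((2/(3 - 1/√(-1)) + 70) - 98) - 226 = ((2/(3 - (-1)*I) + 70) - 98) - 226 = ((2/(3 + I) + 70) - 98) - 226 = ((2*((3 - I)/10) + 70) - 98) - 226 = (((3 - I)/5 + 70) - 98) - 226 = ((70 + (3 - I)/5) - 98) - 226 = (-28 + (3 - I)/5) - 226 = -254 + (3 - I)/5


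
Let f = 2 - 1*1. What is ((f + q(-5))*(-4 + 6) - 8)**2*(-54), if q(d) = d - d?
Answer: -1944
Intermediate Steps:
q(d) = 0
f = 1 (f = 2 - 1 = 1)
((f + q(-5))*(-4 + 6) - 8)**2*(-54) = ((1 + 0)*(-4 + 6) - 8)**2*(-54) = (1*2 - 8)**2*(-54) = (2 - 8)**2*(-54) = (-6)**2*(-54) = 36*(-54) = -1944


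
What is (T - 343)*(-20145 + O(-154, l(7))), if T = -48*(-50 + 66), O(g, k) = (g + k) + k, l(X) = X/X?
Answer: 22549967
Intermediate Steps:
l(X) = 1
O(g, k) = g + 2*k
T = -768 (T = -48*16 = -768)
(T - 343)*(-20145 + O(-154, l(7))) = (-768 - 343)*(-20145 + (-154 + 2*1)) = -1111*(-20145 + (-154 + 2)) = -1111*(-20145 - 152) = -1111*(-20297) = 22549967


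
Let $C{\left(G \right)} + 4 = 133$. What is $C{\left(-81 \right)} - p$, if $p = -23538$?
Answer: $23667$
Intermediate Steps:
$C{\left(G \right)} = 129$ ($C{\left(G \right)} = -4 + 133 = 129$)
$C{\left(-81 \right)} - p = 129 - -23538 = 129 + 23538 = 23667$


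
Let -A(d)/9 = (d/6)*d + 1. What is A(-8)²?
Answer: 11025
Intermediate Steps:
A(d) = -9 - 3*d²/2 (A(d) = -9*((d/6)*d + 1) = -9*(d²/6 + 1) = -9*(1 + d²/6) = -9 - 3*d²/2)
A(-8)² = (-9 - 3/2*(-8)²)² = (-9 - 3/2*64)² = (-9 - 96)² = (-105)² = 11025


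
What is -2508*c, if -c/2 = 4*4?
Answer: 80256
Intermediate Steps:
c = -32 (c = -8*4 = -2*16 = -32)
-2508*c = -2508*(-32) = 80256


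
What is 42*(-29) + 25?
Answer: -1193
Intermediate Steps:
42*(-29) + 25 = -1218 + 25 = -1193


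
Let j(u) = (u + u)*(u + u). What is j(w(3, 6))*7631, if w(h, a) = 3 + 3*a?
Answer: 13461084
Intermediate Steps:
j(u) = 4*u² (j(u) = (2*u)*(2*u) = 4*u²)
j(w(3, 6))*7631 = (4*(3 + 3*6)²)*7631 = (4*(3 + 18)²)*7631 = (4*21²)*7631 = (4*441)*7631 = 1764*7631 = 13461084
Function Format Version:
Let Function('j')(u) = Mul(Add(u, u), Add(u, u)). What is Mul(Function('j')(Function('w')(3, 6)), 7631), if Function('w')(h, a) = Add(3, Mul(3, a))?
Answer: 13461084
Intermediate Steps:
Function('j')(u) = Mul(4, Pow(u, 2)) (Function('j')(u) = Mul(Mul(2, u), Mul(2, u)) = Mul(4, Pow(u, 2)))
Mul(Function('j')(Function('w')(3, 6)), 7631) = Mul(Mul(4, Pow(Add(3, Mul(3, 6)), 2)), 7631) = Mul(Mul(4, Pow(Add(3, 18), 2)), 7631) = Mul(Mul(4, Pow(21, 2)), 7631) = Mul(Mul(4, 441), 7631) = Mul(1764, 7631) = 13461084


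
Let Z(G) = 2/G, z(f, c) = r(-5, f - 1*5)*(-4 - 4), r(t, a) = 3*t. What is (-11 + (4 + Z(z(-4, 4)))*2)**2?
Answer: 7921/900 ≈ 8.8011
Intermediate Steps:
z(f, c) = 120 (z(f, c) = (3*(-5))*(-4 - 4) = -15*(-8) = 120)
(-11 + (4 + Z(z(-4, 4)))*2)**2 = (-11 + (4 + 2/120)*2)**2 = (-11 + (4 + 2*(1/120))*2)**2 = (-11 + (4 + 1/60)*2)**2 = (-11 + (241/60)*2)**2 = (-11 + 241/30)**2 = (-89/30)**2 = 7921/900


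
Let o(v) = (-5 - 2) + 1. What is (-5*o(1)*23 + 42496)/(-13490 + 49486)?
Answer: 21593/17998 ≈ 1.1997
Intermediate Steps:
o(v) = -6 (o(v) = -7 + 1 = -6)
(-5*o(1)*23 + 42496)/(-13490 + 49486) = (-5*(-6)*23 + 42496)/(-13490 + 49486) = (30*23 + 42496)/35996 = (690 + 42496)*(1/35996) = 43186*(1/35996) = 21593/17998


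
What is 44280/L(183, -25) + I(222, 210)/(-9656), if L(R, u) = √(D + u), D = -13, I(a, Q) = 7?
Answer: -7/9656 - 22140*I*√38/19 ≈ -0.00072494 - 7183.2*I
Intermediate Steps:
L(R, u) = √(-13 + u)
44280/L(183, -25) + I(222, 210)/(-9656) = 44280/(√(-13 - 25)) + 7/(-9656) = 44280/(√(-38)) + 7*(-1/9656) = 44280/((I*√38)) - 7/9656 = 44280*(-I*√38/38) - 7/9656 = -22140*I*√38/19 - 7/9656 = -7/9656 - 22140*I*√38/19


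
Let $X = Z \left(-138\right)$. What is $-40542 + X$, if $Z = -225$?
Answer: $-9492$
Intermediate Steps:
$X = 31050$ ($X = \left(-225\right) \left(-138\right) = 31050$)
$-40542 + X = -40542 + 31050 = -9492$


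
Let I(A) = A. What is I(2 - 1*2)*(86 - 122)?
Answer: 0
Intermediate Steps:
I(2 - 1*2)*(86 - 122) = (2 - 1*2)*(86 - 122) = (2 - 2)*(-36) = 0*(-36) = 0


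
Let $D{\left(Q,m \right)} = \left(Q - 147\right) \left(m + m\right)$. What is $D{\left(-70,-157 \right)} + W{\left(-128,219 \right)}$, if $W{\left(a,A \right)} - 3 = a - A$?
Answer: $67794$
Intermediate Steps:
$D{\left(Q,m \right)} = 2 m \left(-147 + Q\right)$ ($D{\left(Q,m \right)} = \left(-147 + Q\right) 2 m = 2 m \left(-147 + Q\right)$)
$W{\left(a,A \right)} = 3 + a - A$ ($W{\left(a,A \right)} = 3 - \left(A - a\right) = 3 + a - A$)
$D{\left(-70,-157 \right)} + W{\left(-128,219 \right)} = 2 \left(-157\right) \left(-147 - 70\right) - 344 = 2 \left(-157\right) \left(-217\right) - 344 = 68138 - 344 = 67794$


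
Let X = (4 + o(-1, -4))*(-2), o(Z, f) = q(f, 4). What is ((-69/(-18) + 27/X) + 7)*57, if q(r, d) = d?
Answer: 8341/16 ≈ 521.31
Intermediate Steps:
o(Z, f) = 4
X = -16 (X = (4 + 4)*(-2) = 8*(-2) = -16)
((-69/(-18) + 27/X) + 7)*57 = ((-69/(-18) + 27/(-16)) + 7)*57 = ((-69*(-1/18) + 27*(-1/16)) + 7)*57 = ((23/6 - 27/16) + 7)*57 = (103/48 + 7)*57 = (439/48)*57 = 8341/16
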